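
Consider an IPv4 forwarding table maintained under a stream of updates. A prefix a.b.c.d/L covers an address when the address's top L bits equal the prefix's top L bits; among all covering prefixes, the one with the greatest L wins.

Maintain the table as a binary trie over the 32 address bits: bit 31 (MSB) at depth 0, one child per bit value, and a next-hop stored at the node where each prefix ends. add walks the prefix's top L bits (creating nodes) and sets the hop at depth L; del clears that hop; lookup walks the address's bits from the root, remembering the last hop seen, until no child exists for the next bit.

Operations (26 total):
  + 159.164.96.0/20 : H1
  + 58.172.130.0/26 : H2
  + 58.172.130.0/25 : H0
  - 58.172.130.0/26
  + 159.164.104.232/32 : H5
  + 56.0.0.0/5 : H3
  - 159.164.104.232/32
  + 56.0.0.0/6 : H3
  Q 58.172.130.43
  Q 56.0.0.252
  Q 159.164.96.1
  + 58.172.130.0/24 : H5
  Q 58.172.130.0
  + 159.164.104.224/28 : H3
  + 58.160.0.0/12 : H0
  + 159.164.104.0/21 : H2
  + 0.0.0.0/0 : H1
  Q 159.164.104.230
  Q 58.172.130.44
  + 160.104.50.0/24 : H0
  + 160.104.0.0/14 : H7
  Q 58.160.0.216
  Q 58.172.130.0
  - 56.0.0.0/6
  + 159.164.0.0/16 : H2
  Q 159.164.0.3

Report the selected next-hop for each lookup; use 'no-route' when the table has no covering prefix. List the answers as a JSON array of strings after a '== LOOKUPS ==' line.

Trace:
  + 159.164.96.0/20 (H1) depth=20
  + 58.172.130.0/26 (H2) depth=26
  + 58.172.130.0/25 (H0) depth=25
  - 58.172.130.0/26 clear@26
  + 159.164.104.232/32 (H5) depth=32
  + 56.0.0.0/5 (H3) depth=5
  - 159.164.104.232/32 clear@32
  + 56.0.0.0/6 (H3) depth=6
  Q 58.172.130.43: descend 00111010101011001000001000 ; hops seen [H3,H3,H0] ; pick H0
  Q 56.0.0.252: descend 001110 ; hops seen [H3,H3] ; pick H3
  Q 159.164.96.1: descend 10011111101001000110 ; hops seen [H1] ; pick H1
  + 58.172.130.0/24 (H5) depth=24
  Q 58.172.130.0: descend 00111010101011001000001000 ; hops seen [H3,H3,H5,H0] ; pick H0
  + 159.164.104.224/28 (H3) depth=28
  + 58.160.0.0/12 (H0) depth=12
  + 159.164.104.0/21 (H2) depth=21
  + 0.0.0.0/0 (H1) depth=0
  Q 159.164.104.230: descend 1001111110100100011010001110 ; hops seen [H1,H1,H2,H3] ; pick H3
  Q 58.172.130.44: descend 00111010101011001000001000 ; hops seen [H1,H3,H3,H0,H5,H0] ; pick H0
  + 160.104.50.0/24 (H0) depth=24
  + 160.104.0.0/14 (H7) depth=14
  Q 58.160.0.216: descend 001110101010 ; hops seen [H1,H3,H3,H0] ; pick H0
  Q 58.172.130.0: descend 00111010101011001000001000 ; hops seen [H1,H3,H3,H0,H5,H0] ; pick H0
  - 56.0.0.0/6 clear@6
  + 159.164.0.0/16 (H2) depth=16
  Q 159.164.0.3: descend 10011111101001000 ; hops seen [H1,H2] ; pick H2

== LOOKUPS ==
["H0","H3","H1","H0","H3","H0","H0","H0","H2"]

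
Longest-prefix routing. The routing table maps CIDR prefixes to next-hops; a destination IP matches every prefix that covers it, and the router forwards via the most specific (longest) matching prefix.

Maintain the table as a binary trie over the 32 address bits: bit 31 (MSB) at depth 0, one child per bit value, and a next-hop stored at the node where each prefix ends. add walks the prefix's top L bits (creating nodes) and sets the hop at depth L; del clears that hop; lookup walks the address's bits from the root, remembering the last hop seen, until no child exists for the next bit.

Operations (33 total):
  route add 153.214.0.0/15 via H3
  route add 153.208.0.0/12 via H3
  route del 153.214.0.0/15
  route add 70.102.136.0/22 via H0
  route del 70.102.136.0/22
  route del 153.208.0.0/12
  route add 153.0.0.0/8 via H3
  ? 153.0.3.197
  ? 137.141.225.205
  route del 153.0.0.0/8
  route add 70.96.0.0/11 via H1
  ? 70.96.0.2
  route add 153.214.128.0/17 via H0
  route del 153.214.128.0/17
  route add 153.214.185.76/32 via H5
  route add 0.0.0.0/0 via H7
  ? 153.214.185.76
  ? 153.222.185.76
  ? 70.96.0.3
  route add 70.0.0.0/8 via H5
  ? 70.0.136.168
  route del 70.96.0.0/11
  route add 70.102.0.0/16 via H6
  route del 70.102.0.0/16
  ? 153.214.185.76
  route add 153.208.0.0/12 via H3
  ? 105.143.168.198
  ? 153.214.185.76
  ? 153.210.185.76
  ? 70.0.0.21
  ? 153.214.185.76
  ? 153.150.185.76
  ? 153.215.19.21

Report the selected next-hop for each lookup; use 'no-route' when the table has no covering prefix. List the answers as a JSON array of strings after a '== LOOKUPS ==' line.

Process each operation:
  add 153.214.0.0/15 -> H3 at depth 15
  add 153.208.0.0/12 -> H3 at depth 12
  del 153.214.0.0/15 (clear depth 15)
  add 70.102.136.0/22 -> H0 at depth 22
  del 70.102.136.0/22 (clear depth 22)
  del 153.208.0.0/12 (clear depth 12)
  add 153.0.0.0/8 -> H3 at depth 8
  ? 153.0.3.197  path d0:-→d1:-→d2:-→d3:-→d4:-→d5:-→d6:-→d7:-→d8:H3  best=H3
  ? 137.141.225.205  path d0:-→d1:-→d2:-→d3:-  best=no-route
  del 153.0.0.0/8 (clear depth 8)
  add 70.96.0.0/11 -> H1 at depth 11
  ? 70.96.0.2  path d0:-→d1:-→d2:-→d3:-→d4:-→d5:-→d6:-→d7:-→d8:-→d9:-→d10:-→d11:H1→d12:-→d13:-  best=H1
  add 153.214.128.0/17 -> H0 at depth 17
  del 153.214.128.0/17 (clear depth 17)
  add 153.214.185.76/32 -> H5 at depth 32
  add 0.0.0.0/0 -> H7 at depth 0
  ? 153.214.185.76  path d0:H7→d1:-→d2:-→d3:-→d4:-→d5:-→d6:-→d7:-→d8:-→d9:-→d10:-→d11:-→d12:-→d13:-→d14:-→d15:-→d16:-→d17:-→d18:-→d19:-→d20:-→d21:-→d22:-→d23:-→d24:-→d25:-→d26:-→d27:-→d28:-→d29:-→d30:-→d31:-→d32:H5  best=H5
  ? 153.222.185.76  path d0:H7→d1:-→d2:-→d3:-→d4:-→d5:-→d6:-→d7:-→d8:-→d9:-→d10:-→d11:-→d12:-  best=H7
  ? 70.96.0.3  path d0:H7→d1:-→d2:-→d3:-→d4:-→d5:-→d6:-→d7:-→d8:-→d9:-→d10:-→d11:H1→d12:-→d13:-  best=H1
  add 70.0.0.0/8 -> H5 at depth 8
  ? 70.0.136.168  path d0:H7→d1:-→d2:-→d3:-→d4:-→d5:-→d6:-→d7:-→d8:H5→d9:-  best=H5
  del 70.96.0.0/11 (clear depth 11)
  add 70.102.0.0/16 -> H6 at depth 16
  del 70.102.0.0/16 (clear depth 16)
  ? 153.214.185.76  path d0:H7→d1:-→d2:-→d3:-→d4:-→d5:-→d6:-→d7:-→d8:-→d9:-→d10:-→d11:-→d12:-→d13:-→d14:-→d15:-→d16:-→d17:-→d18:-→d19:-→d20:-→d21:-→d22:-→d23:-→d24:-→d25:-→d26:-→d27:-→d28:-→d29:-→d30:-→d31:-→d32:H5  best=H5
  add 153.208.0.0/12 -> H3 at depth 12
  ? 105.143.168.198  path d0:H7→d1:-→d2:-  best=H7
  ? 153.214.185.76  path d0:H7→d1:-→d2:-→d3:-→d4:-→d5:-→d6:-→d7:-→d8:-→d9:-→d10:-→d11:-→d12:H3→d13:-→d14:-→d15:-→d16:-→d17:-→d18:-→d19:-→d20:-→d21:-→d22:-→d23:-→d24:-→d25:-→d26:-→d27:-→d28:-→d29:-→d30:-→d31:-→d32:H5  best=H5
  ? 153.210.185.76  path d0:H7→d1:-→d2:-→d3:-→d4:-→d5:-→d6:-→d7:-→d8:-→d9:-→d10:-→d11:-→d12:H3→d13:-  best=H3
  ? 70.0.0.21  path d0:H7→d1:-→d2:-→d3:-→d4:-→d5:-→d6:-→d7:-→d8:H5→d9:-  best=H5
  ? 153.214.185.76  path d0:H7→d1:-→d2:-→d3:-→d4:-→d5:-→d6:-→d7:-→d8:-→d9:-→d10:-→d11:-→d12:H3→d13:-→d14:-→d15:-→d16:-→d17:-→d18:-→d19:-→d20:-→d21:-→d22:-→d23:-→d24:-→d25:-→d26:-→d27:-→d28:-→d29:-→d30:-→d31:-→d32:H5  best=H5
  ? 153.150.185.76  path d0:H7→d1:-→d2:-→d3:-→d4:-→d5:-→d6:-→d7:-→d8:-→d9:-  best=H7
  ? 153.215.19.21  path d0:H7→d1:-→d2:-→d3:-→d4:-→d5:-→d6:-→d7:-→d8:-→d9:-→d10:-→d11:-→d12:H3→d13:-→d14:-→d15:-  best=H3

== LOOKUPS ==
["H3","no-route","H1","H5","H7","H1","H5","H5","H7","H5","H3","H5","H5","H7","H3"]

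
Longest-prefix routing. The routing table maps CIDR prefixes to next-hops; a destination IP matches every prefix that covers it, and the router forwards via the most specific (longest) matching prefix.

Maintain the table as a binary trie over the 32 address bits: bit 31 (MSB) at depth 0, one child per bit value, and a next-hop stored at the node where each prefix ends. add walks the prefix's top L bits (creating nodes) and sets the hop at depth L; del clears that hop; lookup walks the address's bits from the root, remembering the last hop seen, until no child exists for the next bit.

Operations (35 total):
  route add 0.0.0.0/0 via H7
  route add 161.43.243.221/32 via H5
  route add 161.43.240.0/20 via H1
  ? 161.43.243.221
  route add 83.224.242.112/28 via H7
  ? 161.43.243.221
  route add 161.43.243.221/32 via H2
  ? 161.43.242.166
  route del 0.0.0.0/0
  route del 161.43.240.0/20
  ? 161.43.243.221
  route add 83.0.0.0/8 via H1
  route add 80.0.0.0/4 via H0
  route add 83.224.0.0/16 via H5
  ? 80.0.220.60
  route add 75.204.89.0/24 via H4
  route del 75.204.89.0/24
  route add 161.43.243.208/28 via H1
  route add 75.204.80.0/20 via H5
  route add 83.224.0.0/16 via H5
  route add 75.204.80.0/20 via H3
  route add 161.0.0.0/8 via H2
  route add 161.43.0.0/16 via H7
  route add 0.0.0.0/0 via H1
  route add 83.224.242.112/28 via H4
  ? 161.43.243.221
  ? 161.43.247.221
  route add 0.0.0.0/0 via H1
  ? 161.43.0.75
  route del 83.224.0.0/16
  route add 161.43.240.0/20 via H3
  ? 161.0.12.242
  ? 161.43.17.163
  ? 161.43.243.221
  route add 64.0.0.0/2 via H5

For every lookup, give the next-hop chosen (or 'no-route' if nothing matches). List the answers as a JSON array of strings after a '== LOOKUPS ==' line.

Apply in order:
  + 0.0.0.0/0 (H7) depth=0
  + 161.43.243.221/32 (H5) depth=32
  + 161.43.240.0/20 (H1) depth=20
  Q 161.43.243.221: descend 10100001001010111111001111011101 ; hops seen [H7,H1,H5] ; pick H5
  + 83.224.242.112/28 (H7) depth=28
  Q 161.43.243.221: descend 10100001001010111111001111011101 ; hops seen [H7,H1,H5] ; pick H5
  + 161.43.243.221/32 (H2) depth=32
  Q 161.43.242.166: descend 10100001001010111111001 ; hops seen [H7,H1] ; pick H1
  - 0.0.0.0/0 clear@0
  - 161.43.240.0/20 clear@20
  Q 161.43.243.221: descend 10100001001010111111001111011101 ; hops seen [H2] ; pick H2
  + 83.0.0.0/8 (H1) depth=8
  + 80.0.0.0/4 (H0) depth=4
  + 83.224.0.0/16 (H5) depth=16
  Q 80.0.220.60: descend 010100 ; hops seen [H0] ; pick H0
  + 75.204.89.0/24 (H4) depth=24
  - 75.204.89.0/24 clear@24
  + 161.43.243.208/28 (H1) depth=28
  + 75.204.80.0/20 (H5) depth=20
  + 83.224.0.0/16 (H5) depth=16
  + 75.204.80.0/20 (H3) depth=20
  + 161.0.0.0/8 (H2) depth=8
  + 161.43.0.0/16 (H7) depth=16
  + 0.0.0.0/0 (H1) depth=0
  + 83.224.242.112/28 (H4) depth=28
  Q 161.43.243.221: descend 10100001001010111111001111011101 ; hops seen [H1,H2,H7,H1,H2] ; pick H2
  Q 161.43.247.221: descend 101000010010101111110 ; hops seen [H1,H2,H7] ; pick H7
  + 0.0.0.0/0 (H1) depth=0
  Q 161.43.0.75: descend 1010000100101011 ; hops seen [H1,H2,H7] ; pick H7
  - 83.224.0.0/16 clear@16
  + 161.43.240.0/20 (H3) depth=20
  Q 161.0.12.242: descend 1010000100 ; hops seen [H1,H2] ; pick H2
  Q 161.43.17.163: descend 1010000100101011 ; hops seen [H1,H2,H7] ; pick H7
  Q 161.43.243.221: descend 10100001001010111111001111011101 ; hops seen [H1,H2,H7,H3,H1,H2] ; pick H2
  + 64.0.0.0/2 (H5) depth=2

== LOOKUPS ==
["H5","H5","H1","H2","H0","H2","H7","H7","H2","H7","H2"]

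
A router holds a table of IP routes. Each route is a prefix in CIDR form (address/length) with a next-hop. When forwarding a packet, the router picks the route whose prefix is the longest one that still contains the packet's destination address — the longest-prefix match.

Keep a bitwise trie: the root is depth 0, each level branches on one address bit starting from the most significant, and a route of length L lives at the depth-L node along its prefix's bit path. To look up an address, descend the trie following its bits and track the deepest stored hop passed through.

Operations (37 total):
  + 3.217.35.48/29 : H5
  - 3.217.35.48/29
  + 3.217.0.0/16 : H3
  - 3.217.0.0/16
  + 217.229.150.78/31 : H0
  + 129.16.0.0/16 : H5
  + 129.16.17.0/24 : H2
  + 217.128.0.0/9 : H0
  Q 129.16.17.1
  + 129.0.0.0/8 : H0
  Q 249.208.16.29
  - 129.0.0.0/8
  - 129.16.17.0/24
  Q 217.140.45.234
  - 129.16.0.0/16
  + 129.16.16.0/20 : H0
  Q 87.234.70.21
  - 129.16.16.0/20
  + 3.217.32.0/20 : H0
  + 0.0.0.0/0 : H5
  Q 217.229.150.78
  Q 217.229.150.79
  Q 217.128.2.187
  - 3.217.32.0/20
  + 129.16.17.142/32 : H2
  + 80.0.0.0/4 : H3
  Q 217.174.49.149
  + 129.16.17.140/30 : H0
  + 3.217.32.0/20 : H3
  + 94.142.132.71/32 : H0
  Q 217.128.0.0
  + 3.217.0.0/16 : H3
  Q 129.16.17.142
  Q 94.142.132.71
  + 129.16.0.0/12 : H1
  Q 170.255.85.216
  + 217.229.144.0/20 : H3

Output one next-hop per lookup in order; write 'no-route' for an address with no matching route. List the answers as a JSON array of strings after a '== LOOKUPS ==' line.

Trace:
  add 3.217.35.48/29 -> H5 at depth 29
  del 3.217.35.48/29 (clear depth 29)
  add 3.217.0.0/16 -> H3 at depth 16
  del 3.217.0.0/16 (clear depth 16)
  add 217.229.150.78/31 -> H0 at depth 31
  add 129.16.0.0/16 -> H5 at depth 16
  add 129.16.17.0/24 -> H2 at depth 24
  add 217.128.0.0/9 -> H0 at depth 9
  lookup 129.16.17.1: bits 100000010001000000010001 walk d0:-→d1:-→d2:-→d3:-→d4:-→d5:-→d6:-→d7:-→d8:-→d9:-→d10:-→d11:-→d12:-→d13:-→d14:-→d15:-→d16:H5→d17:-→d18:-→d19:-→d20:-→d21:-→d22:-→d23:-→d24:H2 -> H2
  add 129.0.0.0/8 -> H0 at depth 8
  lookup 249.208.16.29: bits 11 walk d0:-→d1:-→d2:- -> no-route
  del 129.0.0.0/8 (clear depth 8)
  del 129.16.17.0/24 (clear depth 24)
  lookup 217.140.45.234: bits 110110011 walk d0:-→d1:-→d2:-→d3:-→d4:-→d5:-→d6:-→d7:-→d8:-→d9:H0 -> H0
  del 129.16.0.0/16 (clear depth 16)
  add 129.16.16.0/20 -> H0 at depth 20
  lookup 87.234.70.21: bits 0 walk d0:-→d1:- -> no-route
  del 129.16.16.0/20 (clear depth 20)
  add 3.217.32.0/20 -> H0 at depth 20
  add 0.0.0.0/0 -> H5 at depth 0
  lookup 217.229.150.78: bits 1101100111100101100101100100111 walk d0:H5→d1:-→d2:-→d3:-→d4:-→d5:-→d6:-→d7:-→d8:-→d9:H0→d10:-→d11:-→d12:-→d13:-→d14:-→d15:-→d16:-→d17:-→d18:-→d19:-→d20:-→d21:-→d22:-→d23:-→d24:-→d25:-→d26:-→d27:-→d28:-→d29:-→d30:-→d31:H0 -> H0
  lookup 217.229.150.79: bits 1101100111100101100101100100111 walk d0:H5→d1:-→d2:-→d3:-→d4:-→d5:-→d6:-→d7:-→d8:-→d9:H0→d10:-→d11:-→d12:-→d13:-→d14:-→d15:-→d16:-→d17:-→d18:-→d19:-→d20:-→d21:-→d22:-→d23:-→d24:-→d25:-→d26:-→d27:-→d28:-→d29:-→d30:-→d31:H0 -> H0
  lookup 217.128.2.187: bits 110110011 walk d0:H5→d1:-→d2:-→d3:-→d4:-→d5:-→d6:-→d7:-→d8:-→d9:H0 -> H0
  del 3.217.32.0/20 (clear depth 20)
  add 129.16.17.142/32 -> H2 at depth 32
  add 80.0.0.0/4 -> H3 at depth 4
  lookup 217.174.49.149: bits 110110011 walk d0:H5→d1:-→d2:-→d3:-→d4:-→d5:-→d6:-→d7:-→d8:-→d9:H0 -> H0
  add 129.16.17.140/30 -> H0 at depth 30
  add 3.217.32.0/20 -> H3 at depth 20
  add 94.142.132.71/32 -> H0 at depth 32
  lookup 217.128.0.0: bits 110110011 walk d0:H5→d1:-→d2:-→d3:-→d4:-→d5:-→d6:-→d7:-→d8:-→d9:H0 -> H0
  add 3.217.0.0/16 -> H3 at depth 16
  lookup 129.16.17.142: bits 10000001000100000001000110001110 walk d0:H5→d1:-→d2:-→d3:-→d4:-→d5:-→d6:-→d7:-→d8:-→d9:-→d10:-→d11:-→d12:-→d13:-→d14:-→d15:-→d16:-→d17:-→d18:-→d19:-→d20:-→d21:-→d22:-→d23:-→d24:-→d25:-→d26:-→d27:-→d28:-→d29:-→d30:H0→d31:-→d32:H2 -> H2
  lookup 94.142.132.71: bits 01011110100011101000010001000111 walk d0:H5→d1:-→d2:-→d3:-→d4:H3→d5:-→d6:-→d7:-→d8:-→d9:-→d10:-→d11:-→d12:-→d13:-→d14:-→d15:-→d16:-→d17:-→d18:-→d19:-→d20:-→d21:-→d22:-→d23:-→d24:-→d25:-→d26:-→d27:-→d28:-→d29:-→d30:-→d31:-→d32:H0 -> H0
  add 129.16.0.0/12 -> H1 at depth 12
  lookup 170.255.85.216: bits 10 walk d0:H5→d1:-→d2:- -> H5
  add 217.229.144.0/20 -> H3 at depth 20

== LOOKUPS ==
["H2","no-route","H0","no-route","H0","H0","H0","H0","H0","H2","H0","H5"]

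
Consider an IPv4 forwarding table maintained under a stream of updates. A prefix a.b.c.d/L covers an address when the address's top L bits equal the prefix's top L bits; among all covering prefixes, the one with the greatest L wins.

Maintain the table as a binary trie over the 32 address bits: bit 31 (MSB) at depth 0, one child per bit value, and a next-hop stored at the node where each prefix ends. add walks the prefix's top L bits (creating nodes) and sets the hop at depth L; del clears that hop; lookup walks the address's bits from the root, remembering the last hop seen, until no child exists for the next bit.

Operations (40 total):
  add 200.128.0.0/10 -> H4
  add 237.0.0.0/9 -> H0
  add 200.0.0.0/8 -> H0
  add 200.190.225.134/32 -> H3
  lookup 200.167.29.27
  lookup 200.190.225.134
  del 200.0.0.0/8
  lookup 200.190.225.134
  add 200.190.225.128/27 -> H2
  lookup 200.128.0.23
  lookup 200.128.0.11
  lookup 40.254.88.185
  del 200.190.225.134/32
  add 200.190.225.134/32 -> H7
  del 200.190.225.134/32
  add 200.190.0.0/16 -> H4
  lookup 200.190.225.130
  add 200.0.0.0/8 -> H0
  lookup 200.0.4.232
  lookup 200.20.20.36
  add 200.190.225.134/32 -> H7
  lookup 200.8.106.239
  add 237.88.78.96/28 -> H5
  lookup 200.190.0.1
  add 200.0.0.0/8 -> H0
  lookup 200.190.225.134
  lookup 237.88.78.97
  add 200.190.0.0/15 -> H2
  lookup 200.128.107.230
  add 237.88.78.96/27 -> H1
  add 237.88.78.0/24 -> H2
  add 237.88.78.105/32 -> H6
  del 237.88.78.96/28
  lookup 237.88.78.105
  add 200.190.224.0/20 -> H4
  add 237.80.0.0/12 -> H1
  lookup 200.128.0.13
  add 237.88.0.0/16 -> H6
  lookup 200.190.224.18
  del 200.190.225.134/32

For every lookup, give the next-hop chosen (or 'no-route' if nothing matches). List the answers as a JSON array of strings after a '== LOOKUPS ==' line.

Process each operation:
  add 200.128.0.0/10 -> H4 at depth 10
  add 237.0.0.0/9 -> H0 at depth 9
  add 200.0.0.0/8 -> H0 at depth 8
  add 200.190.225.134/32 -> H3 at depth 32
  lookup 200.167.29.27: bits 11001000101 walk d0:-→d1:-→d2:-→d3:-→d4:-→d5:-→d6:-→d7:-→d8:H0→d9:-→d10:H4→d11:- -> H4
  lookup 200.190.225.134: bits 11001000101111101110000110000110 walk d0:-→d1:-→d2:-→d3:-→d4:-→d5:-→d6:-→d7:-→d8:H0→d9:-→d10:H4→d11:-→d12:-→d13:-→d14:-→d15:-→d16:-→d17:-→d18:-→d19:-→d20:-→d21:-→d22:-→d23:-→d24:-→d25:-→d26:-→d27:-→d28:-→d29:-→d30:-→d31:-→d32:H3 -> H3
  - 200.0.0.0/8 clear@8
  lookup 200.190.225.134: bits 11001000101111101110000110000110 walk d0:-→d1:-→d2:-→d3:-→d4:-→d5:-→d6:-→d7:-→d8:-→d9:-→d10:H4→d11:-→d12:-→d13:-→d14:-→d15:-→d16:-→d17:-→d18:-→d19:-→d20:-→d21:-→d22:-→d23:-→d24:-→d25:-→d26:-→d27:-→d28:-→d29:-→d30:-→d31:-→d32:H3 -> H3
  add 200.190.225.128/27 -> H2 at depth 27
  lookup 200.128.0.23: bits 1100100010 walk d0:-→d1:-→d2:-→d3:-→d4:-→d5:-→d6:-→d7:-→d8:-→d9:-→d10:H4 -> H4
  lookup 200.128.0.11: bits 1100100010 walk d0:-→d1:-→d2:-→d3:-→d4:-→d5:-→d6:-→d7:-→d8:-→d9:-→d10:H4 -> H4
  lookup 40.254.88.185: bits ε walk d0:- -> no-route
  - 200.190.225.134/32 clear@32
  add 200.190.225.134/32 -> H7 at depth 32
  - 200.190.225.134/32 clear@32
  add 200.190.0.0/16 -> H4 at depth 16
  lookup 200.190.225.130: bits 11001000101111101110000110000 walk d0:-→d1:-→d2:-→d3:-→d4:-→d5:-→d6:-→d7:-→d8:-→d9:-→d10:H4→d11:-→d12:-→d13:-→d14:-→d15:-→d16:H4→d17:-→d18:-→d19:-→d20:-→d21:-→d22:-→d23:-→d24:-→d25:-→d26:-→d27:H2→d28:-→d29:- -> H2
  add 200.0.0.0/8 -> H0 at depth 8
  lookup 200.0.4.232: bits 11001000 walk d0:-→d1:-→d2:-→d3:-→d4:-→d5:-→d6:-→d7:-→d8:H0 -> H0
  lookup 200.20.20.36: bits 11001000 walk d0:-→d1:-→d2:-→d3:-→d4:-→d5:-→d6:-→d7:-→d8:H0 -> H0
  add 200.190.225.134/32 -> H7 at depth 32
  lookup 200.8.106.239: bits 11001000 walk d0:-→d1:-→d2:-→d3:-→d4:-→d5:-→d6:-→d7:-→d8:H0 -> H0
  add 237.88.78.96/28 -> H5 at depth 28
  lookup 200.190.0.1: bits 1100100010111110 walk d0:-→d1:-→d2:-→d3:-→d4:-→d5:-→d6:-→d7:-→d8:H0→d9:-→d10:H4→d11:-→d12:-→d13:-→d14:-→d15:-→d16:H4 -> H4
  add 200.0.0.0/8 -> H0 at depth 8
  lookup 200.190.225.134: bits 11001000101111101110000110000110 walk d0:-→d1:-→d2:-→d3:-→d4:-→d5:-→d6:-→d7:-→d8:H0→d9:-→d10:H4→d11:-→d12:-→d13:-→d14:-→d15:-→d16:H4→d17:-→d18:-→d19:-→d20:-→d21:-→d22:-→d23:-→d24:-→d25:-→d26:-→d27:H2→d28:-→d29:-→d30:-→d31:-→d32:H7 -> H7
  lookup 237.88.78.97: bits 1110110101011000010011100110 walk d0:-→d1:-→d2:-→d3:-→d4:-→d5:-→d6:-→d7:-→d8:-→d9:H0→d10:-→d11:-→d12:-→d13:-→d14:-→d15:-→d16:-→d17:-→d18:-→d19:-→d20:-→d21:-→d22:-→d23:-→d24:-→d25:-→d26:-→d27:-→d28:H5 -> H5
  add 200.190.0.0/15 -> H2 at depth 15
  lookup 200.128.107.230: bits 1100100010 walk d0:-→d1:-→d2:-→d3:-→d4:-→d5:-→d6:-→d7:-→d8:H0→d9:-→d10:H4 -> H4
  add 237.88.78.96/27 -> H1 at depth 27
  add 237.88.78.0/24 -> H2 at depth 24
  add 237.88.78.105/32 -> H6 at depth 32
  - 237.88.78.96/28 clear@28
  lookup 237.88.78.105: bits 11101101010110000100111001101001 walk d0:-→d1:-→d2:-→d3:-→d4:-→d5:-→d6:-→d7:-→d8:-→d9:H0→d10:-→d11:-→d12:-→d13:-→d14:-→d15:-→d16:-→d17:-→d18:-→d19:-→d20:-→d21:-→d22:-→d23:-→d24:H2→d25:-→d26:-→d27:H1→d28:-→d29:-→d30:-→d31:-→d32:H6 -> H6
  add 200.190.224.0/20 -> H4 at depth 20
  add 237.80.0.0/12 -> H1 at depth 12
  lookup 200.128.0.13: bits 1100100010 walk d0:-→d1:-→d2:-→d3:-→d4:-→d5:-→d6:-→d7:-→d8:H0→d9:-→d10:H4 -> H4
  add 237.88.0.0/16 -> H6 at depth 16
  lookup 200.190.224.18: bits 11001000101111101110000 walk d0:-→d1:-→d2:-→d3:-→d4:-→d5:-→d6:-→d7:-→d8:H0→d9:-→d10:H4→d11:-→d12:-→d13:-→d14:-→d15:H2→d16:H4→d17:-→d18:-→d19:-→d20:H4→d21:-→d22:-→d23:- -> H4
  - 200.190.225.134/32 clear@32

== LOOKUPS ==
["H4","H3","H3","H4","H4","no-route","H2","H0","H0","H0","H4","H7","H5","H4","H6","H4","H4"]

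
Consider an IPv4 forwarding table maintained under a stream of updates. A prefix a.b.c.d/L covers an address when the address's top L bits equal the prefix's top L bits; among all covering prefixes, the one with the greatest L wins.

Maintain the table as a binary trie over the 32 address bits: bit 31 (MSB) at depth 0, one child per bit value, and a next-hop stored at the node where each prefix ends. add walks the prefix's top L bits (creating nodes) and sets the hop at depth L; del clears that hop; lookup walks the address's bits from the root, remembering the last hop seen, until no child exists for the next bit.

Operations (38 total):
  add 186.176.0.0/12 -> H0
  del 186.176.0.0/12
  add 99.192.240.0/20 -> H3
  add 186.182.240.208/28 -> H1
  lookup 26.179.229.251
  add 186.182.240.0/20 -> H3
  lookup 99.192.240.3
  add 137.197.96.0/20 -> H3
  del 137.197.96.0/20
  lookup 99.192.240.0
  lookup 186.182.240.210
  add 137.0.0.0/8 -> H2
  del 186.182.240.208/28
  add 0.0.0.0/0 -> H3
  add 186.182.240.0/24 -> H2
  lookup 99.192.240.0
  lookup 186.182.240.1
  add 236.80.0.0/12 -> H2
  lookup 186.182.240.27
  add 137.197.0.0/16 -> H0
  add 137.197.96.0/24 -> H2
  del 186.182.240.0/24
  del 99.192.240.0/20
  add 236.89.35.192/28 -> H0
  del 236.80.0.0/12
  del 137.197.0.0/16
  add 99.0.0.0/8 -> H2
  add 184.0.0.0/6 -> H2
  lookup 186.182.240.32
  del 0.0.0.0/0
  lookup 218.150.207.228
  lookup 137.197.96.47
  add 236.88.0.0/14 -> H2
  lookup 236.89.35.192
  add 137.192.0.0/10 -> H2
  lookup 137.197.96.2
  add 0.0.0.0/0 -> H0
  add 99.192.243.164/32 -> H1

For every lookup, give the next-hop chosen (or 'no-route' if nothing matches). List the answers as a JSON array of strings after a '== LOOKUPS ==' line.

Apply in order:
  + 186.176.0.0/12 (H0) depth=12
  - 186.176.0.0/12 clear@12
  + 99.192.240.0/20 (H3) depth=20
  + 186.182.240.208/28 (H1) depth=28
  lookup 26.179.229.251: bits 0 walk d0:-→d1:- -> no-route
  + 186.182.240.0/20 (H3) depth=20
  lookup 99.192.240.3: bits 01100011110000001111 walk d0:-→d1:-→d2:-→d3:-→d4:-→d5:-→d6:-→d7:-→d8:-→d9:-→d10:-→d11:-→d12:-→d13:-→d14:-→d15:-→d16:-→d17:-→d18:-→d19:-→d20:H3 -> H3
  + 137.197.96.0/20 (H3) depth=20
  - 137.197.96.0/20 clear@20
  lookup 99.192.240.0: bits 01100011110000001111 walk d0:-→d1:-→d2:-→d3:-→d4:-→d5:-→d6:-→d7:-→d8:-→d9:-→d10:-→d11:-→d12:-→d13:-→d14:-→d15:-→d16:-→d17:-→d18:-→d19:-→d20:H3 -> H3
  lookup 186.182.240.210: bits 1011101010110110111100001101 walk d0:-→d1:-→d2:-→d3:-→d4:-→d5:-→d6:-→d7:-→d8:-→d9:-→d10:-→d11:-→d12:-→d13:-→d14:-→d15:-→d16:-→d17:-→d18:-→d19:-→d20:H3→d21:-→d22:-→d23:-→d24:-→d25:-→d26:-→d27:-→d28:H1 -> H1
  + 137.0.0.0/8 (H2) depth=8
  - 186.182.240.208/28 clear@28
  + 0.0.0.0/0 (H3) depth=0
  + 186.182.240.0/24 (H2) depth=24
  lookup 99.192.240.0: bits 01100011110000001111 walk d0:H3→d1:-→d2:-→d3:-→d4:-→d5:-→d6:-→d7:-→d8:-→d9:-→d10:-→d11:-→d12:-→d13:-→d14:-→d15:-→d16:-→d17:-→d18:-→d19:-→d20:H3 -> H3
  lookup 186.182.240.1: bits 101110101011011011110000 walk d0:H3→d1:-→d2:-→d3:-→d4:-→d5:-→d6:-→d7:-→d8:-→d9:-→d10:-→d11:-→d12:-→d13:-→d14:-→d15:-→d16:-→d17:-→d18:-→d19:-→d20:H3→d21:-→d22:-→d23:-→d24:H2 -> H2
  + 236.80.0.0/12 (H2) depth=12
  lookup 186.182.240.27: bits 101110101011011011110000 walk d0:H3→d1:-→d2:-→d3:-→d4:-→d5:-→d6:-→d7:-→d8:-→d9:-→d10:-→d11:-→d12:-→d13:-→d14:-→d15:-→d16:-→d17:-→d18:-→d19:-→d20:H3→d21:-→d22:-→d23:-→d24:H2 -> H2
  + 137.197.0.0/16 (H0) depth=16
  + 137.197.96.0/24 (H2) depth=24
  - 186.182.240.0/24 clear@24
  - 99.192.240.0/20 clear@20
  + 236.89.35.192/28 (H0) depth=28
  - 236.80.0.0/12 clear@12
  - 137.197.0.0/16 clear@16
  + 99.0.0.0/8 (H2) depth=8
  + 184.0.0.0/6 (H2) depth=6
  lookup 186.182.240.32: bits 101110101011011011110000 walk d0:H3→d1:-→d2:-→d3:-→d4:-→d5:-→d6:H2→d7:-→d8:-→d9:-→d10:-→d11:-→d12:-→d13:-→d14:-→d15:-→d16:-→d17:-→d18:-→d19:-→d20:H3→d21:-→d22:-→d23:-→d24:- -> H3
  - 0.0.0.0/0 clear@0
  lookup 218.150.207.228: bits 11 walk d0:-→d1:-→d2:- -> no-route
  lookup 137.197.96.47: bits 100010011100010101100000 walk d0:-→d1:-→d2:-→d3:-→d4:-→d5:-→d6:-→d7:-→d8:H2→d9:-→d10:-→d11:-→d12:-→d13:-→d14:-→d15:-→d16:-→d17:-→d18:-→d19:-→d20:-→d21:-→d22:-→d23:-→d24:H2 -> H2
  + 236.88.0.0/14 (H2) depth=14
  lookup 236.89.35.192: bits 1110110001011001001000111100 walk d0:-→d1:-→d2:-→d3:-→d4:-→d5:-→d6:-→d7:-→d8:-→d9:-→d10:-→d11:-→d12:-→d13:-→d14:H2→d15:-→d16:-→d17:-→d18:-→d19:-→d20:-→d21:-→d22:-→d23:-→d24:-→d25:-→d26:-→d27:-→d28:H0 -> H0
  + 137.192.0.0/10 (H2) depth=10
  lookup 137.197.96.2: bits 100010011100010101100000 walk d0:-→d1:-→d2:-→d3:-→d4:-→d5:-→d6:-→d7:-→d8:H2→d9:-→d10:H2→d11:-→d12:-→d13:-→d14:-→d15:-→d16:-→d17:-→d18:-→d19:-→d20:-→d21:-→d22:-→d23:-→d24:H2 -> H2
  + 0.0.0.0/0 (H0) depth=0
  + 99.192.243.164/32 (H1) depth=32

== LOOKUPS ==
["no-route","H3","H3","H1","H3","H2","H2","H3","no-route","H2","H0","H2"]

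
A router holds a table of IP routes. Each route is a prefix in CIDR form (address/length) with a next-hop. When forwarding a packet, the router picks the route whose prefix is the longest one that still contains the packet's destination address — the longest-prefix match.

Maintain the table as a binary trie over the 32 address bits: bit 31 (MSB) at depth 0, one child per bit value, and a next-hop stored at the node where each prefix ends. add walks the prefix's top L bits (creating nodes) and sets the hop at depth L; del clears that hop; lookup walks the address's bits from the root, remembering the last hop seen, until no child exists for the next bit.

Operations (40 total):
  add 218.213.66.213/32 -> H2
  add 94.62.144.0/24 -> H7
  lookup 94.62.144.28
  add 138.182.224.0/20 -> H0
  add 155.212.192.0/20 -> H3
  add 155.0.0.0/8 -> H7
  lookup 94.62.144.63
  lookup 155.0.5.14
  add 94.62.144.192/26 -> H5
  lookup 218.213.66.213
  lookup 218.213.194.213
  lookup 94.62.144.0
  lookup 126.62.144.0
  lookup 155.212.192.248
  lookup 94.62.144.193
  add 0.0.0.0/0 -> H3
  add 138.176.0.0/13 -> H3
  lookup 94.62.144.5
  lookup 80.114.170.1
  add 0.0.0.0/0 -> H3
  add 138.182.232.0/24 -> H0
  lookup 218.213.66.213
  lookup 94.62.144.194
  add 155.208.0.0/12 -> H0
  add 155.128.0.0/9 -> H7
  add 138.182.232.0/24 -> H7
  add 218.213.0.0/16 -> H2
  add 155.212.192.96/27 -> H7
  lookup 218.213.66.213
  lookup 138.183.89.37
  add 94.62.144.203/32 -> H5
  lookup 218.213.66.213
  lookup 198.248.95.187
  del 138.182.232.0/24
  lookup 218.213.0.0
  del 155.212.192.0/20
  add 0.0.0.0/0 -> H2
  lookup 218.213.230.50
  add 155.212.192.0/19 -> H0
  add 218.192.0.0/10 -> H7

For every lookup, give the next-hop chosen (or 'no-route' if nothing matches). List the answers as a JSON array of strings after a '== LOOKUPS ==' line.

Apply in order:
  add 218.213.66.213/32 -> H2 at depth 32
  add 94.62.144.0/24 -> H7 at depth 24
  ? 94.62.144.28  path d0:-→d1:-→d2:-→d3:-→d4:-→d5:-→d6:-→d7:-→d8:-→d9:-→d10:-→d11:-→d12:-→d13:-→d14:-→d15:-→d16:-→d17:-→d18:-→d19:-→d20:-→d21:-→d22:-→d23:-→d24:H7  best=H7
  add 138.182.224.0/20 -> H0 at depth 20
  add 155.212.192.0/20 -> H3 at depth 20
  add 155.0.0.0/8 -> H7 at depth 8
  ? 94.62.144.63  path d0:-→d1:-→d2:-→d3:-→d4:-→d5:-→d6:-→d7:-→d8:-→d9:-→d10:-→d11:-→d12:-→d13:-→d14:-→d15:-→d16:-→d17:-→d18:-→d19:-→d20:-→d21:-→d22:-→d23:-→d24:H7  best=H7
  ? 155.0.5.14  path d0:-→d1:-→d2:-→d3:-→d4:-→d5:-→d6:-→d7:-→d8:H7  best=H7
  add 94.62.144.192/26 -> H5 at depth 26
  ? 218.213.66.213  path d0:-→d1:-→d2:-→d3:-→d4:-→d5:-→d6:-→d7:-→d8:-→d9:-→d10:-→d11:-→d12:-→d13:-→d14:-→d15:-→d16:-→d17:-→d18:-→d19:-→d20:-→d21:-→d22:-→d23:-→d24:-→d25:-→d26:-→d27:-→d28:-→d29:-→d30:-→d31:-→d32:H2  best=H2
  ? 218.213.194.213  path d0:-→d1:-→d2:-→d3:-→d4:-→d5:-→d6:-→d7:-→d8:-→d9:-→d10:-→d11:-→d12:-→d13:-→d14:-→d15:-→d16:-  best=no-route
  ? 94.62.144.0  path d0:-→d1:-→d2:-→d3:-→d4:-→d5:-→d6:-→d7:-→d8:-→d9:-→d10:-→d11:-→d12:-→d13:-→d14:-→d15:-→d16:-→d17:-→d18:-→d19:-→d20:-→d21:-→d22:-→d23:-→d24:H7  best=H7
  ? 126.62.144.0  path d0:-→d1:-→d2:-  best=no-route
  ? 155.212.192.248  path d0:-→d1:-→d2:-→d3:-→d4:-→d5:-→d6:-→d7:-→d8:H7→d9:-→d10:-→d11:-→d12:-→d13:-→d14:-→d15:-→d16:-→d17:-→d18:-→d19:-→d20:H3  best=H3
  ? 94.62.144.193  path d0:-→d1:-→d2:-→d3:-→d4:-→d5:-→d6:-→d7:-→d8:-→d9:-→d10:-→d11:-→d12:-→d13:-→d14:-→d15:-→d16:-→d17:-→d18:-→d19:-→d20:-→d21:-→d22:-→d23:-→d24:H7→d25:-→d26:H5  best=H5
  add 0.0.0.0/0 -> H3 at depth 0
  add 138.176.0.0/13 -> H3 at depth 13
  ? 94.62.144.5  path d0:H3→d1:-→d2:-→d3:-→d4:-→d5:-→d6:-→d7:-→d8:-→d9:-→d10:-→d11:-→d12:-→d13:-→d14:-→d15:-→d16:-→d17:-→d18:-→d19:-→d20:-→d21:-→d22:-→d23:-→d24:H7  best=H7
  ? 80.114.170.1  path d0:H3→d1:-→d2:-→d3:-→d4:-  best=H3
  add 0.0.0.0/0 -> H3 at depth 0
  add 138.182.232.0/24 -> H0 at depth 24
  ? 218.213.66.213  path d0:H3→d1:-→d2:-→d3:-→d4:-→d5:-→d6:-→d7:-→d8:-→d9:-→d10:-→d11:-→d12:-→d13:-→d14:-→d15:-→d16:-→d17:-→d18:-→d19:-→d20:-→d21:-→d22:-→d23:-→d24:-→d25:-→d26:-→d27:-→d28:-→d29:-→d30:-→d31:-→d32:H2  best=H2
  ? 94.62.144.194  path d0:H3→d1:-→d2:-→d3:-→d4:-→d5:-→d6:-→d7:-→d8:-→d9:-→d10:-→d11:-→d12:-→d13:-→d14:-→d15:-→d16:-→d17:-→d18:-→d19:-→d20:-→d21:-→d22:-→d23:-→d24:H7→d25:-→d26:H5  best=H5
  add 155.208.0.0/12 -> H0 at depth 12
  add 155.128.0.0/9 -> H7 at depth 9
  add 138.182.232.0/24 -> H7 at depth 24
  add 218.213.0.0/16 -> H2 at depth 16
  add 155.212.192.96/27 -> H7 at depth 27
  ? 218.213.66.213  path d0:H3→d1:-→d2:-→d3:-→d4:-→d5:-→d6:-→d7:-→d8:-→d9:-→d10:-→d11:-→d12:-→d13:-→d14:-→d15:-→d16:H2→d17:-→d18:-→d19:-→d20:-→d21:-→d22:-→d23:-→d24:-→d25:-→d26:-→d27:-→d28:-→d29:-→d30:-→d31:-→d32:H2  best=H2
  ? 138.183.89.37  path d0:H3→d1:-→d2:-→d3:-→d4:-→d5:-→d6:-→d7:-→d8:-→d9:-→d10:-→d11:-→d12:-→d13:H3→d14:-→d15:-  best=H3
  add 94.62.144.203/32 -> H5 at depth 32
  ? 218.213.66.213  path d0:H3→d1:-→d2:-→d3:-→d4:-→d5:-→d6:-→d7:-→d8:-→d9:-→d10:-→d11:-→d12:-→d13:-→d14:-→d15:-→d16:H2→d17:-→d18:-→d19:-→d20:-→d21:-→d22:-→d23:-→d24:-→d25:-→d26:-→d27:-→d28:-→d29:-→d30:-→d31:-→d32:H2  best=H2
  ? 198.248.95.187  path d0:H3→d1:-→d2:-→d3:-  best=H3
  del 138.182.232.0/24 (clear depth 24)
  ? 218.213.0.0  path d0:H3→d1:-→d2:-→d3:-→d4:-→d5:-→d6:-→d7:-→d8:-→d9:-→d10:-→d11:-→d12:-→d13:-→d14:-→d15:-→d16:H2→d17:-  best=H2
  del 155.212.192.0/20 (clear depth 20)
  add 0.0.0.0/0 -> H2 at depth 0
  ? 218.213.230.50  path d0:H2→d1:-→d2:-→d3:-→d4:-→d5:-→d6:-→d7:-→d8:-→d9:-→d10:-→d11:-→d12:-→d13:-→d14:-→d15:-→d16:H2  best=H2
  add 155.212.192.0/19 -> H0 at depth 19
  add 218.192.0.0/10 -> H7 at depth 10

== LOOKUPS ==
["H7","H7","H7","H2","no-route","H7","no-route","H3","H5","H7","H3","H2","H5","H2","H3","H2","H3","H2","H2"]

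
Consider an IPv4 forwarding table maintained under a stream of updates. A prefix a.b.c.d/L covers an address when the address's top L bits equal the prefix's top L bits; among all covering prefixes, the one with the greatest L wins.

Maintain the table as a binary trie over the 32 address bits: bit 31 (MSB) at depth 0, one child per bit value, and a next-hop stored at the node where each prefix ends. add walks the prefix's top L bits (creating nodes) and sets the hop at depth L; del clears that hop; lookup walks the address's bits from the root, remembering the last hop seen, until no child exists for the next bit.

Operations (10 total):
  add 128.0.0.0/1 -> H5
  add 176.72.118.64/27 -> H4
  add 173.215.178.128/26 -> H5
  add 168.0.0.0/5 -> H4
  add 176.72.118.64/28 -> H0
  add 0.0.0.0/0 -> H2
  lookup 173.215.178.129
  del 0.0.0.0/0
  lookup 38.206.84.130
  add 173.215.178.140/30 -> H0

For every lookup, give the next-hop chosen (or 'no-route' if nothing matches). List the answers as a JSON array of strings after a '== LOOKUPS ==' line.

Trace:
  + 128.0.0.0/1 (H5) depth=1
  + 176.72.118.64/27 (H4) depth=27
  + 173.215.178.128/26 (H5) depth=26
  + 168.0.0.0/5 (H4) depth=5
  + 176.72.118.64/28 (H0) depth=28
  + 0.0.0.0/0 (H2) depth=0
  lookup 173.215.178.129: bits 10101101110101111011001010 walk d0:H2→d1:H5→d2:-→d3:-→d4:-→d5:H4→d6:-→d7:-→d8:-→d9:-→d10:-→d11:-→d12:-→d13:-→d14:-→d15:-→d16:-→d17:-→d18:-→d19:-→d20:-→d21:-→d22:-→d23:-→d24:-→d25:-→d26:H5 -> H5
  - 0.0.0.0/0 clear@0
  lookup 38.206.84.130: bits ε walk d0:- -> no-route
  + 173.215.178.140/30 (H0) depth=30

== LOOKUPS ==
["H5","no-route"]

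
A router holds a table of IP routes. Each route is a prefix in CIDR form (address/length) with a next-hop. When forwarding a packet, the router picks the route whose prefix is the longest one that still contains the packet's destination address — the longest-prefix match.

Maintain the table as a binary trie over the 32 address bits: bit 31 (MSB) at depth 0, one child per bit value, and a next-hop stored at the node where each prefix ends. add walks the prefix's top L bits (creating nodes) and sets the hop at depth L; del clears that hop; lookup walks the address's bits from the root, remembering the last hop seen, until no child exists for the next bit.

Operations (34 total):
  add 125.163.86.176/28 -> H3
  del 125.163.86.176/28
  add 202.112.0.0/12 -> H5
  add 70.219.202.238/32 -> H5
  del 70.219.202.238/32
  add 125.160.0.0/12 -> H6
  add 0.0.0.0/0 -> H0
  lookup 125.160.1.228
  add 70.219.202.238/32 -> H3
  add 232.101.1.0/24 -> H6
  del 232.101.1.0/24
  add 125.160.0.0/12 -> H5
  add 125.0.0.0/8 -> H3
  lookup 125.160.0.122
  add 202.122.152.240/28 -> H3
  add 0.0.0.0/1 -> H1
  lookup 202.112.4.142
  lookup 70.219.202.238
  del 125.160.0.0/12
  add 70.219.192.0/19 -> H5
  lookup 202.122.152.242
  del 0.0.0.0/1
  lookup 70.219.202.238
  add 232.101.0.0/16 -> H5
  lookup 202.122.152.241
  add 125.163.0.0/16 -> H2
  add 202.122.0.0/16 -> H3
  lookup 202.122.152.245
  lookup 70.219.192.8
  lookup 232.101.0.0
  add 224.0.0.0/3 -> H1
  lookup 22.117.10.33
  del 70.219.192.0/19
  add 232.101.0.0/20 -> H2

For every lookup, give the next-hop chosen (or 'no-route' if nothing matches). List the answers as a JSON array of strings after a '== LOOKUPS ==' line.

Process each operation:
  add 125.163.86.176/28 -> H3 at depth 28
  del 125.163.86.176/28 (clear depth 28)
  add 202.112.0.0/12 -> H5 at depth 12
  add 70.219.202.238/32 -> H5 at depth 32
  del 70.219.202.238/32 (clear depth 32)
  add 125.160.0.0/12 -> H6 at depth 12
  add 0.0.0.0/0 -> H0 at depth 0
  lookup 125.160.1.228: bits 01111101101000 walk d0:H0→d1:-→d2:-→d3:-→d4:-→d5:-→d6:-→d7:-→d8:-→d9:-→d10:-→d11:-→d12:H6→d13:-→d14:- -> H6
  add 70.219.202.238/32 -> H3 at depth 32
  add 232.101.1.0/24 -> H6 at depth 24
  del 232.101.1.0/24 (clear depth 24)
  add 125.160.0.0/12 -> H5 at depth 12
  add 125.0.0.0/8 -> H3 at depth 8
  lookup 125.160.0.122: bits 01111101101000 walk d0:H0→d1:-→d2:-→d3:-→d4:-→d5:-→d6:-→d7:-→d8:H3→d9:-→d10:-→d11:-→d12:H5→d13:-→d14:- -> H5
  add 202.122.152.240/28 -> H3 at depth 28
  add 0.0.0.0/1 -> H1 at depth 1
  lookup 202.112.4.142: bits 110010100111 walk d0:H0→d1:-→d2:-→d3:-→d4:-→d5:-→d6:-→d7:-→d8:-→d9:-→d10:-→d11:-→d12:H5 -> H5
  lookup 70.219.202.238: bits 01000110110110111100101011101110 walk d0:H0→d1:H1→d2:-→d3:-→d4:-→d5:-→d6:-→d7:-→d8:-→d9:-→d10:-→d11:-→d12:-→d13:-→d14:-→d15:-→d16:-→d17:-→d18:-→d19:-→d20:-→d21:-→d22:-→d23:-→d24:-→d25:-→d26:-→d27:-→d28:-→d29:-→d30:-→d31:-→d32:H3 -> H3
  del 125.160.0.0/12 (clear depth 12)
  add 70.219.192.0/19 -> H5 at depth 19
  lookup 202.122.152.242: bits 1100101001111010100110001111 walk d0:H0→d1:-→d2:-→d3:-→d4:-→d5:-→d6:-→d7:-→d8:-→d9:-→d10:-→d11:-→d12:H5→d13:-→d14:-→d15:-→d16:-→d17:-→d18:-→d19:-→d20:-→d21:-→d22:-→d23:-→d24:-→d25:-→d26:-→d27:-→d28:H3 -> H3
  del 0.0.0.0/1 (clear depth 1)
  lookup 70.219.202.238: bits 01000110110110111100101011101110 walk d0:H0→d1:-→d2:-→d3:-→d4:-→d5:-→d6:-→d7:-→d8:-→d9:-→d10:-→d11:-→d12:-→d13:-→d14:-→d15:-→d16:-→d17:-→d18:-→d19:H5→d20:-→d21:-→d22:-→d23:-→d24:-→d25:-→d26:-→d27:-→d28:-→d29:-→d30:-→d31:-→d32:H3 -> H3
  add 232.101.0.0/16 -> H5 at depth 16
  lookup 202.122.152.241: bits 1100101001111010100110001111 walk d0:H0→d1:-→d2:-→d3:-→d4:-→d5:-→d6:-→d7:-→d8:-→d9:-→d10:-→d11:-→d12:H5→d13:-→d14:-→d15:-→d16:-→d17:-→d18:-→d19:-→d20:-→d21:-→d22:-→d23:-→d24:-→d25:-→d26:-→d27:-→d28:H3 -> H3
  add 125.163.0.0/16 -> H2 at depth 16
  add 202.122.0.0/16 -> H3 at depth 16
  lookup 202.122.152.245: bits 1100101001111010100110001111 walk d0:H0→d1:-→d2:-→d3:-→d4:-→d5:-→d6:-→d7:-→d8:-→d9:-→d10:-→d11:-→d12:H5→d13:-→d14:-→d15:-→d16:H3→d17:-→d18:-→d19:-→d20:-→d21:-→d22:-→d23:-→d24:-→d25:-→d26:-→d27:-→d28:H3 -> H3
  lookup 70.219.192.8: bits 01000110110110111100 walk d0:H0→d1:-→d2:-→d3:-→d4:-→d5:-→d6:-→d7:-→d8:-→d9:-→d10:-→d11:-→d12:-→d13:-→d14:-→d15:-→d16:-→d17:-→d18:-→d19:H5→d20:- -> H5
  lookup 232.101.0.0: bits 11101000011001010000000 walk d0:H0→d1:-→d2:-→d3:-→d4:-→d5:-→d6:-→d7:-→d8:-→d9:-→d10:-→d11:-→d12:-→d13:-→d14:-→d15:-→d16:H5→d17:-→d18:-→d19:-→d20:-→d21:-→d22:-→d23:- -> H5
  add 224.0.0.0/3 -> H1 at depth 3
  lookup 22.117.10.33: bits 0 walk d0:H0→d1:- -> H0
  del 70.219.192.0/19 (clear depth 19)
  add 232.101.0.0/20 -> H2 at depth 20

== LOOKUPS ==
["H6","H5","H5","H3","H3","H3","H3","H3","H5","H5","H0"]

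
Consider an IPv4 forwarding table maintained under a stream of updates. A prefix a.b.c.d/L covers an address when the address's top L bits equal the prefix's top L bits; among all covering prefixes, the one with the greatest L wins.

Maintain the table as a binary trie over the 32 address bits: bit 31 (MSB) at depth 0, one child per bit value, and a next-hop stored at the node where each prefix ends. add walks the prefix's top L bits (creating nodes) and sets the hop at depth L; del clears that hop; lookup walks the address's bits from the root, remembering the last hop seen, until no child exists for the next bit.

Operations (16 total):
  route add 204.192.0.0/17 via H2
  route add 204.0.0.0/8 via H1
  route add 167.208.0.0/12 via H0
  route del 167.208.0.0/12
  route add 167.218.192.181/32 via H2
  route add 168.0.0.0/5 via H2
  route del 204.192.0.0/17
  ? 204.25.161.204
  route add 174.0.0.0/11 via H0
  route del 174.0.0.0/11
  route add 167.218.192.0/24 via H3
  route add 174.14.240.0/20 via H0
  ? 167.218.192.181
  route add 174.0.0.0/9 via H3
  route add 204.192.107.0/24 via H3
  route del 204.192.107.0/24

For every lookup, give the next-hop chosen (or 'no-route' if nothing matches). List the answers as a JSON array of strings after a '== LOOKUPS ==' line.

Process each operation:
  + 204.192.0.0/17 (H2) depth=17
  + 204.0.0.0/8 (H1) depth=8
  + 167.208.0.0/12 (H0) depth=12
  - 167.208.0.0/12 clear@12
  + 167.218.192.181/32 (H2) depth=32
  + 168.0.0.0/5 (H2) depth=5
  - 204.192.0.0/17 clear@17
  lookup 204.25.161.204: bits 11001100 walk d0:-→d1:-→d2:-→d3:-→d4:-→d5:-→d6:-→d7:-→d8:H1 -> H1
  + 174.0.0.0/11 (H0) depth=11
  - 174.0.0.0/11 clear@11
  + 167.218.192.0/24 (H3) depth=24
  + 174.14.240.0/20 (H0) depth=20
  lookup 167.218.192.181: bits 10100111110110101100000010110101 walk d0:-→d1:-→d2:-→d3:-→d4:-→d5:-→d6:-→d7:-→d8:-→d9:-→d10:-→d11:-→d12:-→d13:-→d14:-→d15:-→d16:-→d17:-→d18:-→d19:-→d20:-→d21:-→d22:-→d23:-→d24:H3→d25:-→d26:-→d27:-→d28:-→d29:-→d30:-→d31:-→d32:H2 -> H2
  + 174.0.0.0/9 (H3) depth=9
  + 204.192.107.0/24 (H3) depth=24
  - 204.192.107.0/24 clear@24

== LOOKUPS ==
["H1","H2"]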